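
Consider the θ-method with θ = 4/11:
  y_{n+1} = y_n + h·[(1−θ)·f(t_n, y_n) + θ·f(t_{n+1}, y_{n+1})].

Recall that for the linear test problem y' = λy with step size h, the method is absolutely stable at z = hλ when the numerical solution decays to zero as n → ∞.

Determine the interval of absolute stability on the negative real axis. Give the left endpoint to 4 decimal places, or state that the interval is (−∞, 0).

On y'=λy, z=hλ:
  y_{n+1} = y_n + z·[7/11·y_n + 4/11·y_{n+1}] ⇒ (1 − 4/11z)y_{n+1} = (1 + 7/11z)y_n
  Hence R(z) = (1 + 7/11z)/(1 − 4/11z).

Boundary: |R(x)|=1, x<0.
x=-1.37: |R|=0.0856
R=−1: 1+7/11x = −1+4/11x ⇒ -3/11x=2 ⇒ x=2/(-3/11)=-7.3333
Confirm numerically:
  x=-6.769: |R|=0.95554 <1
  x=-5.315: |R|=0.81231 <1
  x=-5.097: |R|=0.78626 <1
  x=-3.954: |R|=0.62194 <1
  x=-7.729: |R|=1.02832 >1
  x=-7.599: |R|=1.01925 >1
Stable set (-7.3333, 0).

(-7.3333, 0).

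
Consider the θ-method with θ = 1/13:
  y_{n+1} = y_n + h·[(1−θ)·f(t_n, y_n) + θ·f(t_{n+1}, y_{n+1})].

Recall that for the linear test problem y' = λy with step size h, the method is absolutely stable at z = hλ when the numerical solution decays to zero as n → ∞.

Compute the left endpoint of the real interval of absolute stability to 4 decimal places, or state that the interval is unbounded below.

Test eqn y'=λy, z=hλ:
  y_{n+1} = y_n + z·[12/13·y_n + 1/13·y_{n+1}] ⇒ (1 − 1/13z)y_{n+1} = (1 + 12/13z)y_n
  so R(z) = (1 + 12/13z)/(1 − 1/13z).

Need |R(x)|<1, x<0.
x=-0.34: |R|=0.6687
R=−1: 1+12/13x = −1+1/13x ⇒ -11/13x=2 ⇒ x=2/(-11/13)=-2.3636
Confirm numerically:
  x=-2.221: |R|=0.89692 <1
  x=-1.916: |R|=0.66988 <1
  x=-1.486: |R|=0.33356 <1
  x=-2.874: |R|=1.35366 >1
  x=-2.632: |R|=1.18884 >1
  x=-2.566: |R|=1.14300 >1
So |R|<1 on (-2.3636, 0).

left endpoint -2.3636.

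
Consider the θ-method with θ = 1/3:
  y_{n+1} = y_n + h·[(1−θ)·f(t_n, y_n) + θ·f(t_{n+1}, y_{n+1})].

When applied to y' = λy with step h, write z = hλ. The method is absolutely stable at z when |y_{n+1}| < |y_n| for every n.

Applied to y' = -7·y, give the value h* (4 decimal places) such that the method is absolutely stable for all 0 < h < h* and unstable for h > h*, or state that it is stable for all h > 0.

(-6.0000,0); λ=-7 ⇒ h* = (6)/7 = 0.8571.

With y'=λy (z=hλ):
  y_{n+1} = y_n + z·[2/3·y_n + 1/3·y_{n+1}] ⇒ (1 − 1/3z)y_{n+1} = (1 + 2/3z)y_n
  so R(z) = (1 + 2/3z)/(1 − 1/3z).

Need |R(x)|<1, x<0.
x=-1.68: |R|=0.0769
R=−1: 1+2/3x = −1+1/3x ⇒ -1/3x=2 ⇒ x=2/(-1/3)=-6.0000
Confirm numerically:
  x=-5.302: |R|=0.91592 <1
  x=-3.592: |R|=0.63471 <1
  x=-3.039: |R|=0.50969 <1
  x=-2.930: |R|=0.48229 <1
  x=-6.521: |R|=1.05472 >1
  x=-6.378: |R|=1.04031 >1
  x=-6.151: |R|=1.01650 >1
Interval (-6.0000, 0).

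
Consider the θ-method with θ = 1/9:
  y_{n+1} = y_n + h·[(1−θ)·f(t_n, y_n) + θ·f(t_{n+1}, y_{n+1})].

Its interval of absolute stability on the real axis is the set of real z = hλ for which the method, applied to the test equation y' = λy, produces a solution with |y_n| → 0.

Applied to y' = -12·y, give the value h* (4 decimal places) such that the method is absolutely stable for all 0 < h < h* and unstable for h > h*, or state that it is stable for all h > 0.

Test eqn y'=λy, z=hλ:
  y_{n+1} = y_n + z·[8/9·y_n + 1/9·y_{n+1}] ⇒ (1 − 1/9z)y_{n+1} = (1 + 8/9z)y_n
  ⇒ R(z) = (1 + 8/9z)/(1 − 1/9z).

Find x<0 with |R(x)|<1.
x=-0.88: |R|=0.1984
R=−1: 1+8/9x = −1+1/9x ⇒ -7/9x=2 ⇒ x=2/(-7/9)=-2.5714
Confirm numerically:
  x=-1.632: |R|=0.38149 <1
  x=-1.335: |R|=0.16255 <1
  x=-1.198: |R|=0.05727 <1
  x=-3.017: |R|=1.25955 >1
  x=-2.900: |R|=1.19328 >1
  x=-2.686: |R|=1.06863 >1
Interval (-2.5714, 0).

(-2.5714,0); λ=-12 ⇒ h* = (18/7)/12 = 0.2143.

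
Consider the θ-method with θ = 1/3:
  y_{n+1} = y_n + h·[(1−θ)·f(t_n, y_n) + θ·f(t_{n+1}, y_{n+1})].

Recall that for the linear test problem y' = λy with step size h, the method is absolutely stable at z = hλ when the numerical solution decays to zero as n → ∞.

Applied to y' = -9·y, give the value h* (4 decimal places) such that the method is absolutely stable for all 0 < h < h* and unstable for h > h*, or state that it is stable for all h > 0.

(-6.0000,0); λ=-9 ⇒ h* = (6)/9 = 0.6667.

Set f=λy, z=hλ:
  y_{n+1} = y_n + z·[2/3·y_n + 1/3·y_{n+1}] ⇒ (1 − 1/3z)y_{n+1} = (1 + 2/3z)y_n
  so R(z) = (1 + 2/3z)/(1 − 1/3z).

Find x<0 with |R(x)|<1.
x=-1.59: |R|=0.0392
R=−1: 1+2/3x = −1+1/3x ⇒ -1/3x=2 ⇒ x=2/(-1/3)=-6.0000
Confirm numerically:
  x=-4.553: |R|=0.80842 <1
  x=-4.111: |R|=0.73436 <1
  x=-3.520: |R|=0.61963 <1
  x=-6.321: |R|=1.03444 >1
  x=-6.316: |R|=1.03392 >1
  x=-6.027: |R|=1.00299 >1
So |R|<1 on (-6.0000, 0).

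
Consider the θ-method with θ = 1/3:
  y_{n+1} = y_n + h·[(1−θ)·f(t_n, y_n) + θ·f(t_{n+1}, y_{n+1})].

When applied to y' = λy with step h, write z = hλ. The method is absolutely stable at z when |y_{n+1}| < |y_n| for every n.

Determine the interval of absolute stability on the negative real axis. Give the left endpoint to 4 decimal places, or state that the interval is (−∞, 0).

On y'=λy, z=hλ:
  y_{n+1} = y_n + z·[2/3·y_n + 1/3·y_{n+1}] ⇒ (1 − 1/3z)y_{n+1} = (1 + 2/3z)y_n
  so R(z) = (1 + 2/3z)/(1 − 1/3z).

Find x<0 with |R(x)|<1.
x=-0.32: |R|=0.7108
R=−1: 1+2/3x = −1+1/3x ⇒ -1/3x=2 ⇒ x=2/(-1/3)=-6.0000
Confirm numerically:
  x=-5.897: |R|=0.98842 <1
  x=-5.647: |R|=0.95918 <1
  x=-5.524: |R|=0.94416 <1
  x=-5.361: |R|=0.92357 <1
  x=-6.502: |R|=1.05283 >1
  x=-6.389: |R|=1.04143 >1
  x=-6.383: |R|=1.04082 >1
Stable set (-6.0000, 0).

z∈(-6.0000,0).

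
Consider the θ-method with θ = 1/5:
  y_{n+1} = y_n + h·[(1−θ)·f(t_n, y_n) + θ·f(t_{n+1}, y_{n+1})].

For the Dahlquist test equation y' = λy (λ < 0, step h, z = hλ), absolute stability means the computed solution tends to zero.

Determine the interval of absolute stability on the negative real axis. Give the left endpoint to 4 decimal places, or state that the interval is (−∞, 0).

z∈(-3.3333,0).

On y'=λy, z=hλ:
  y_{n+1} = y_n + z·[4/5·y_n + 1/5·y_{n+1}] ⇒ (1 − 1/5z)y_{n+1} = (1 + 4/5z)y_n
  ⇒ R(z) = (1 + 4/5z)/(1 − 1/5z).

Solve |R(x)|<1 on ℝ⁻.
x=-1.62: |R|=0.2236
R=−1: 1+4/5x = −1+1/5x ⇒ -3/5x=2 ⇒ x=2/(-3/5)=-3.3333
Confirm numerically:
  x=-3.242: |R|=0.96676 <1
  x=-2.411: |R|=0.62664 <1
  x=-1.876: |R|=0.36417 <1
  x=-1.502: |R|=0.15503 <1
  x=-3.891: |R|=1.18817 >1
  x=-3.851: |R|=1.17546 >1
  x=-3.649: |R|=1.10949 >1
Stable set (-3.3333, 0).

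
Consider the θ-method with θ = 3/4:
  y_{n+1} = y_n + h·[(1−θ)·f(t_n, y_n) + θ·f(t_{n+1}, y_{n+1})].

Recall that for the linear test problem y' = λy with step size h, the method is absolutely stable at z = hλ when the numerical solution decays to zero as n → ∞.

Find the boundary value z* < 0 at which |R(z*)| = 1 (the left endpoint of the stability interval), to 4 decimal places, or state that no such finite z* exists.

Test eqn y'=λy, z=hλ:
  y_{n+1} = y_n + z·[1/4·y_n + 3/4·y_{n+1}] ⇒ (1 − 3/4z)y_{n+1} = (1 + 1/4z)y_n
  so R(z) = (1 + 1/4z)/(1 − 3/4z).

Boundary: |R(x)|=1, x<0.
x=-0.75: |R|=0.5200
x=-2: |R|=0.2000
x=-10: |R|=0.1765
x=-100: |R|=0.3158
θ=3/4≥1/2 ⇒ |1+1/4x|<|1−3/4x| ∀x<0 ⇒ unbounded interval.

unbounded; (−∞, 0).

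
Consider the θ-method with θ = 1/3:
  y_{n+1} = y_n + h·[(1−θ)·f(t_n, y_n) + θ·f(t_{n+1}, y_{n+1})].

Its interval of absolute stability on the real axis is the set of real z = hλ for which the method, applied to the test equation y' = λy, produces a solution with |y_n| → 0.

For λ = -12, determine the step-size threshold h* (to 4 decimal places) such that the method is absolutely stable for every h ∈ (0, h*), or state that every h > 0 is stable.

With y'=λy (z=hλ):
  y_{n+1} = y_n + z·[2/3·y_n + 1/3·y_{n+1}] ⇒ (1 − 1/3z)y_{n+1} = (1 + 2/3z)y_n
  Hence R(z) = (1 + 2/3z)/(1 − 1/3z).

Solve |R(x)|<1 on ℝ⁻.
x=-1.35: |R|=0.0690
R=−1: 1+2/3x = −1+1/3x ⇒ -1/3x=2 ⇒ x=2/(-1/3)=-6.0000
Confirm numerically:
  x=-5.434: |R|=0.93289 <1
  x=-3.834: |R|=0.68306 <1
  x=-3.149: |R|=0.53635 <1
  x=-6.481: |R|=1.05073 >1
  x=-6.031: |R|=1.00343 >1
Stable set (-6.0000, 0).

(-6.0000,0); λ=-12 ⇒ h* = (6)/12 = 0.5000.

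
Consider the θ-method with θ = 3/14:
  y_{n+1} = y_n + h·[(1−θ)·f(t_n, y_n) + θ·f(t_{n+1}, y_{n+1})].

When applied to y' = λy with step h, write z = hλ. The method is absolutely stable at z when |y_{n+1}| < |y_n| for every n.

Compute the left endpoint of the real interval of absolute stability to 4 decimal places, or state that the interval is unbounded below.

left endpoint -3.5000.

Test eqn y'=λy, z=hλ:
  y_{n+1} = y_n + z·[11/14·y_n + 3/14·y_{n+1}] ⇒ (1 − 3/14z)y_{n+1} = (1 + 11/14z)y_n
  so R(z) = (1 + 11/14z)/(1 − 3/14z).

Solve |R(x)|<1 on ℝ⁻.
x=-1.69: |R|=0.2407
R=−1: 1+11/14x = −1+3/14x ⇒ -4/7x=2 ⇒ x=2/(-4/7)=-3.5000
Confirm numerically:
  x=-2.941: |R|=0.80406 <1
  x=-2.701: |R|=0.71081 <1
  x=-2.348: |R|=0.56206 <1
  x=-1.755: |R|=0.27537 <1
  x=-4.054: |R|=1.16941 >1
  x=-3.571: |R|=1.02298 >1
Interval (-3.5000, 0).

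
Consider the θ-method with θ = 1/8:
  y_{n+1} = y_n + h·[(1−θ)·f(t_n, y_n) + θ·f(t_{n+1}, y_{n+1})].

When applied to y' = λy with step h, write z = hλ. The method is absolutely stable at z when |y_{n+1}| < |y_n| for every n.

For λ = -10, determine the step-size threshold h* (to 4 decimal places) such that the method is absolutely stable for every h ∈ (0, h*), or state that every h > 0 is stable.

With y'=λy (z=hλ):
  y_{n+1} = y_n + z·[7/8·y_n + 1/8·y_{n+1}] ⇒ (1 − 1/8z)y_{n+1} = (1 + 7/8z)y_n
  so R(z) = (1 + 7/8z)/(1 − 1/8z).

Boundary: |R(x)|=1, x<0.
x=-1.37: |R|=0.1697
R=−1: 1+7/8x = −1+1/8x ⇒ -3/4x=2 ⇒ x=2/(-3/4)=-2.6667
Confirm numerically:
  x=-1.993: |R|=0.59552 <1
  x=-1.941: |R|=0.56202 <1
  x=-1.675: |R|=0.38501 <1
  x=-1.318: |R|=0.13157 <1
  x=-3.208: |R|=1.28979 >1
  x=-3.141: |R|=1.25545 >1
Interval (-2.6667, 0).

(-2.6667,0); λ=-10 ⇒ h* = (8/3)/10 = 0.2667.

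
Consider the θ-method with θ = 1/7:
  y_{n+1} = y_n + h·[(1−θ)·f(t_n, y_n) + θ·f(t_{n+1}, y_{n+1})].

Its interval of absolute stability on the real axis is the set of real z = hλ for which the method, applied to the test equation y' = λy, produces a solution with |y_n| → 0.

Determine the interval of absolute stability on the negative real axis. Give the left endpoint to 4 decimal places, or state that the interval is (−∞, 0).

With y'=λy (z=hλ):
  y_{n+1} = y_n + z·[6/7·y_n + 1/7·y_{n+1}] ⇒ (1 − 1/7z)y_{n+1} = (1 + 6/7z)y_n
  R(z) = (1 + 6/7z)/(1 − 1/7z).

Boundary: |R(x)|=1, x<0.
x=-1.75: |R|=0.4000
R=−1: 1+6/7x = −1+1/7x ⇒ -5/7x=2 ⇒ x=2/(-5/7)=-2.8000
Confirm numerically:
  x=-2.627: |R|=0.91015 <1
  x=-2.496: |R|=0.83993 <1
  x=-1.597: |R|=0.30034 <1
  x=-1.596: |R|=0.29967 <1
  x=-3.208: |R|=1.19984 >1
  x=-3.203: |R|=1.19749 >1
  x=-2.964: |R|=1.08230 >1
Stable set (-2.8000, 0).

z∈(-2.8000,0).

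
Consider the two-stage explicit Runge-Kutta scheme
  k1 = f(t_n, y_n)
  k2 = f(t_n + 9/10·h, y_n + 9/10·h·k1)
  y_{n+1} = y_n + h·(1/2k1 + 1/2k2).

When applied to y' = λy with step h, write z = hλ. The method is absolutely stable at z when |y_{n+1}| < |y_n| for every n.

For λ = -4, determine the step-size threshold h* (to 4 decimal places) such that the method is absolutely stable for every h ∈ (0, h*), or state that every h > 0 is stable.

With y'=λy (z=hλ):
  k1=λy_n ⇒ h·k1=z·y_n;  k2=λ(1+9/10z)y_n ⇒ h·k2=z(1+9/10z)y_n
  y_{n+1}/y_n = 1 + 1/2z + 1/2z(1+9/10z) = 1 + z + 9/20z²
  so R(z) = 1 + z + 9/20z².

Boundary: |R(x)|=1, x<0.
x=-0.98: |R|=0.4522
R=1: x+9/20x²=0 ⇒ x=−20/9=-2.2222; min R=1−1/(4·9/20)=0.4444>−1
Confirm numerically:
  x=-2.188: |R|=0.96630 <1
  x=-1.987: |R|=0.78968 <1
  x=-1.805: |R|=0.66111 <1
  x=-2.811: |R|=1.74477 >1
  x=-2.556: |R|=1.38391 >1
Stable set (-2.2222, 0).

(-2.2222,0); λ=-4 ⇒ h* = (20/9)/4 = 0.5556.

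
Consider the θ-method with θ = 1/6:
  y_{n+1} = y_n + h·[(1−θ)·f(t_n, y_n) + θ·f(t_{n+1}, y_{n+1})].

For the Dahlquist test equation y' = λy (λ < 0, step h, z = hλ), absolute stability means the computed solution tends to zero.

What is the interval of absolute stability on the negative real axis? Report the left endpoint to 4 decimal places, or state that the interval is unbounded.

(-3.0000, 0).

With y'=λy (z=hλ):
  y_{n+1} = y_n + z·[5/6·y_n + 1/6·y_{n+1}] ⇒ (1 − 1/6z)y_{n+1} = (1 + 5/6z)y_n
  ⇒ R(z) = (1 + 5/6z)/(1 − 1/6z).

Need |R(x)|<1, x<0.
x=-1.42: |R|=0.1482
R=−1: 1+5/6x = −1+1/6x ⇒ -2/3x=2 ⇒ x=2/(-2/3)=-3.0000
Confirm numerically:
  x=-2.718: |R|=0.87061 <1
  x=-2.635: |R|=0.83092 <1
  x=-1.773: |R|=0.36858 <1
  x=-1.466: |R|=0.17814 <1
  x=-3.233: |R|=1.10094 >1
  x=-3.221: |R|=1.09587 >1
So |R|<1 on (-3.0000, 0).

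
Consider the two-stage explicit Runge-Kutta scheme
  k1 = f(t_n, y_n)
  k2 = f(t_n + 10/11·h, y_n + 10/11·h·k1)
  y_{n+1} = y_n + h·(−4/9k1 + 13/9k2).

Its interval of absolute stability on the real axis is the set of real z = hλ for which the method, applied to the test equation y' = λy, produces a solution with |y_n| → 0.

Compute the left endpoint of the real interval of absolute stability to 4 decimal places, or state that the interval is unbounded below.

Test eqn y'=λy, z=hλ:
  k1=λy_n ⇒ h·k1=z·y_n;  k2=λ(1+10/11z)y_n ⇒ h·k2=z(1+10/11z)y_n
  y_{n+1}/y_n = 1 − 4/9z + 13/9z(1+10/11z) = 1 + z + 130/99z²
  Hence R(z) = 1 + z + 130/99z².

Solve |R(x)|<1 on ℝ⁻.
x=-0.46: |R|=0.8179
R=1: x+130/99x²=0 ⇒ x=−99/130=-0.7615; min R=1−1/(4·130/99)=0.8096>−1
Confirm numerically:
  x=-0.667: |R|=0.91720 <1
  x=-0.560: |R|=0.85180 <1
  x=-0.459: |R|=0.81765 <1
  x=-0.322: |R|=0.81415 <1
  x=-1.314: |R|=1.95325 >1
  x=-1.243: |R|=1.78585 >1
  x=-0.789: |R|=1.02845 >1
Stable set (-0.7615, 0).

z* = -0.7615.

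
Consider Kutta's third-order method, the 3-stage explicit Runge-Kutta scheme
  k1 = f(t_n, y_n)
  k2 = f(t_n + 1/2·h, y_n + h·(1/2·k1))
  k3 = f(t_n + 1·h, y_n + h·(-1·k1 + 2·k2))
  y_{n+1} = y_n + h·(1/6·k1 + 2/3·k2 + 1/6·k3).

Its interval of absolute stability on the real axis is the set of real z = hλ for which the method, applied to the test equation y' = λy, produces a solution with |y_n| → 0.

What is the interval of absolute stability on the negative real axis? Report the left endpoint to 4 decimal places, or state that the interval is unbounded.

On y'=λy, z=hλ:
  order 3, 3-stage ⇒ R(z)=1+z+z^2/2+z^3/6
  (e.g. R(-1.22)=0.22156, |R|=0.22156)

Find x<0 with |R(x)|<1.
x=-1.22: |R|=0.2216
|R(-2.62)|=1.1853 |R(-1.87)|=0.2114 |R(-1.63)|=0.0233
Bisect:
  x_lo=-3.0859 |R|=2.2223  x_hi=-0.1283 |R|=0.8796
  mid=-1.60711 |R|=0.00752 →hi
  mid=-2.34652 |R|=0.74683 →hi
  mid=-2.71622 |R|=1.36728 →lo
  mid=-2.53137 |R|=1.03089 →lo
  mid=-2.43894 |R|=0.88271 →hi
  mid=-2.48516 |R|=0.95521 →hi
  mid=-2.50826 |R|=0.99265 →hi
  ...
  [-2.51278,-2.51260] ⇒ x*=-2.5127
So |R|<1 on (-2.5127, 0).

(-2.5127, 0).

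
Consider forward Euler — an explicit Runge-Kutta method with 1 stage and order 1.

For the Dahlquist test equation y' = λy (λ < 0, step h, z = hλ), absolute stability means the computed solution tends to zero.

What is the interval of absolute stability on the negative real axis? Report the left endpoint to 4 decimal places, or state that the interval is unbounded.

Set f=λy, z=hλ:
  order 1, 1-stage ⇒ R(z)=1+z
  (e.g. R(-0.48)=0.52000, |R|=0.52000)

Solve |R(x)|<1 on ℝ⁻.
x=-0.48: |R|=0.5200
|R(-1.14)|=0.1400 |R(-0.97)|=0.0300 |R(-0.52)|=0.4800
Bisect:
  x_lo=-2.7719 |R|=1.7719  x_hi=-0.2721 |R|=0.7279
  mid=-1.52202 |R|=0.52202 →hi
  mid=-2.14699 |R|=1.14699 →lo
  mid=-1.83451 |R|=0.83451 →hi
  mid=-1.99075 |R|=0.99075 →hi
  mid=-2.06887 |R|=1.06887 →lo
  mid=-2.02981 |R|=1.02981 →lo
  mid=-2.01028 |R|=1.01028 →lo
  mid=-2.00051 |R|=1.00051 →lo
  mid=-1.99563 |R|=0.99563 →hi
  ...
  [-2.00005,-1.99990] ⇒ x*=-2.0000
Interval (-2.0000, 0).

(-2.0000, 0).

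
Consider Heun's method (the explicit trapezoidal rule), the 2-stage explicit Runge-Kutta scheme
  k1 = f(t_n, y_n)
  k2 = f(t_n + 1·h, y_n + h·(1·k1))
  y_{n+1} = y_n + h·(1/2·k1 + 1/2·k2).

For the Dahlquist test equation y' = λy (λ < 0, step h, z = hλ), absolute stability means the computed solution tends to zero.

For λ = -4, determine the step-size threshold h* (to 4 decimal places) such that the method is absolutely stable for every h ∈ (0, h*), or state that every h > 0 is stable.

With y'=λy (z=hλ):
  order 2, 2-stage ⇒ R(z)=1+z+z^2/2
  (e.g. R(-1.21)=0.52205, |R|=0.52205)

Need |R(x)|<1, x<0.
x=-1.21: |R|=0.5221
|R(-1.78)|=0.8042 |R(-1.75)|=0.7812 |R(-0.92)|=0.5032
Bisect:
  x_lo=-2.3419 |R|=1.4004  x_hi=-0.2007 |R|=0.8195
  mid=-1.27130 |R|=0.53680 →hi
  mid=-1.80662 |R|=0.82531 →hi
  mid=-2.07427 |R|=1.07703 →lo
  mid=-1.94044 |R|=0.94222 →hi
  mid=-2.00736 |R|=1.00739 →lo
  mid=-1.97390 |R|=0.97424 →hi
  mid=-1.99063 |R|=0.99067 →hi
  mid=-1.99899 |R|=0.99899 →hi
  mid=-2.00318 |R|=1.00318 →lo
  ...
  [-2.00004,-1.99991] ⇒ x*=-2.0000
So |R|<1 on (-2.0000, 0).

(-2.0000,0); λ=-4 ⇒ h* = 0.5000.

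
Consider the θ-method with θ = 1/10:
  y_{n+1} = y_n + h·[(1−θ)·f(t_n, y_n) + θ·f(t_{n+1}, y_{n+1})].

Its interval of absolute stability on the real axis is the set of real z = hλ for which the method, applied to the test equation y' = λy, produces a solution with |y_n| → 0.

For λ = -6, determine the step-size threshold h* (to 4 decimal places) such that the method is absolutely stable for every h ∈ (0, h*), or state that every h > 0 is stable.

(-2.5000,0); λ=-6 ⇒ h* = (5/2)/6 = 0.4167.

On y'=λy, z=hλ:
  y_{n+1} = y_n + z·[9/10·y_n + 1/10·y_{n+1}] ⇒ (1 − 1/10z)y_{n+1} = (1 + 9/10z)y_n
  ⇒ R(z) = (1 + 9/10z)/(1 − 1/10z).

Solve |R(x)|<1 on ℝ⁻.
x=-0.4: |R|=0.6154
R=−1: 1+9/10x = −1+1/10x ⇒ -4/5x=2 ⇒ x=2/(-4/5)=-2.5000
Confirm numerically:
  x=-1.448: |R|=0.26485 <1
  x=-1.153: |R|=0.03380 <1
  x=-1.141: |R|=0.02415 <1
  x=-1.130: |R|=0.01527 <1
  x=-2.531: |R|=1.01979 >1
  x=-2.523: |R|=1.01469 >1
Interval (-2.5000, 0).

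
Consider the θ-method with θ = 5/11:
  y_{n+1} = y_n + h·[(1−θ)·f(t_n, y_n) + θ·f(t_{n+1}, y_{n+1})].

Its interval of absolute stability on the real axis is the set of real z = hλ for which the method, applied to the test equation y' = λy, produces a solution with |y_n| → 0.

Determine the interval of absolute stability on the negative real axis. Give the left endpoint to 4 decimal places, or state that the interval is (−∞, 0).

z∈(-22.0000,0).

With y'=λy (z=hλ):
  y_{n+1} = y_n + z·[6/11·y_n + 5/11·y_{n+1}] ⇒ (1 − 5/11z)y_{n+1} = (1 + 6/11z)y_n
  Hence R(z) = (1 + 6/11z)/(1 − 5/11z).

Need |R(x)|<1, x<0.
x=-0.6: |R|=0.5286
R=−1: 1+6/11x = −1+5/11x ⇒ -1/11x=2 ⇒ x=2/(-1/11)=-22.0000
Confirm numerically:
  x=-16.447: |R|=0.94044 <1
  x=-14.930: |R|=0.91745 <1
  x=-13.634: |R|=0.89433 <1
  x=-9.411: |R|=0.78315 <1
  x=-22.459: |R|=1.00372 >1
  x=-22.429: |R|=1.00348 >1
Stable set (-22.0000, 0).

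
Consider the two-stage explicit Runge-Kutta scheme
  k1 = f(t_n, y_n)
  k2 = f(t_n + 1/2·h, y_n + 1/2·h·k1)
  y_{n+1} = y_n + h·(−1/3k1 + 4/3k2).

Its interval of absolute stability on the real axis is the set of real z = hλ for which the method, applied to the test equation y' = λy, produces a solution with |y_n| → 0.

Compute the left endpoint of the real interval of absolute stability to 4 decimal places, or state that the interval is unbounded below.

left endpoint -1.5000.

Test eqn y'=λy, z=hλ:
  k1=λy_n ⇒ h·k1=z·y_n;  k2=λ(1+1/2z)y_n ⇒ h·k2=z(1+1/2z)y_n
  y_{n+1}/y_n = 1 − 1/3z + 4/3z(1+1/2z) = 1 + z + 2/3z²
  so R(z) = 1 + z + 2/3z².

Find x<0 with |R(x)|<1.
x=-1.74: |R|=1.2784
R=1: x+2/3x²=0 ⇒ x=−3/2=-1.5000; min R=1−1/(4·2/3)=0.6250>−1
Confirm numerically:
  x=-1.363: |R|=0.87551 <1
  x=-1.014: |R|=0.67146 <1
  x=-0.654: |R|=0.63114 <1
  x=-1.759: |R|=1.30372 >1
  x=-1.640: |R|=1.15307 >1
Interval (-1.5000, 0).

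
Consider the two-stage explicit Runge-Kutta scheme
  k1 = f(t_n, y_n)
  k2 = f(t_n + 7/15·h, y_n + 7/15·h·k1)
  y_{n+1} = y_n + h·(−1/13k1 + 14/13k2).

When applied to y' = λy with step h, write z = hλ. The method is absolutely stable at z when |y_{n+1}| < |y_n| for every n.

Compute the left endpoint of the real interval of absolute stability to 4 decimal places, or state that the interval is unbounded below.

left endpoint -1.9898.

With y'=λy (z=hλ):
  k1=λy_n ⇒ h·k1=z·y_n;  k2=λ(1+7/15z)y_n ⇒ h·k2=z(1+7/15z)y_n
  y_{n+1}/y_n = 1 − 1/13z + 14/13z(1+7/15z) = 1 + z + 98/195z²
  ⇒ R(z) = 1 + z + 98/195z².

Need |R(x)|<1, x<0.
x=-1.36: |R|=0.5695
R=1: x+98/195x²=0 ⇒ x=−195/98=-1.9898; min R=1−1/(4·98/195)=0.5026>−1
Confirm numerically:
  x=-1.388: |R|=0.58021 <1
  x=-1.359: |R|=0.56918 <1
  x=-1.356: |R|=0.56808 <1
  x=-2.413: |R|=1.51321 >1
  x=-2.331: |R|=1.39971 >1
  x=-2.283: |R|=1.33641 >1
Stable set (-1.9898, 0).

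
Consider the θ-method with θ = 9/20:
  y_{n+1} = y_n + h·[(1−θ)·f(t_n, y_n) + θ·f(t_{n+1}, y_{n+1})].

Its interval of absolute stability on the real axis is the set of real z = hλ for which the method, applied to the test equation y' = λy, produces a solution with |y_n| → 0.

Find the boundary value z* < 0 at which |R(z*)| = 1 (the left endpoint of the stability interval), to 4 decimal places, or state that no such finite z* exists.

z* = -20.0000.

Test eqn y'=λy, z=hλ:
  y_{n+1} = y_n + z·[11/20·y_n + 9/20·y_{n+1}] ⇒ (1 − 9/20z)y_{n+1} = (1 + 11/20z)y_n
  R(z) = (1 + 11/20z)/(1 − 9/20z).

Find x<0 with |R(x)|<1.
x=-1.34: |R|=0.1641
R=−1: 1+11/20x = −1+9/20x ⇒ -1/10x=2 ⇒ x=2/(-1/10)=-20.0000
Confirm numerically:
  x=-18.369: |R|=0.98240 <1
  x=-17.418: |R|=0.97079 <1
  x=-11.848: |R|=0.87125 <1
  x=-20.587: |R|=1.00572 >1
  x=-20.093: |R|=1.00093 >1
Interval (-20.0000, 0).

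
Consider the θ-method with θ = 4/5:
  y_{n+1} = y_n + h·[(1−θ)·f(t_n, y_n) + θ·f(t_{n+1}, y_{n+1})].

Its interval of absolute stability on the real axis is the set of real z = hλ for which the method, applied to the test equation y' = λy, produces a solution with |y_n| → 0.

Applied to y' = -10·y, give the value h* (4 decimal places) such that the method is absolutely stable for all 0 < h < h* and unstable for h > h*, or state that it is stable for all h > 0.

(−∞, 0) — no finite endpoint. Any h>0 works for λ=-10.

With y'=λy (z=hλ):
  y_{n+1} = y_n + z·[1/5·y_n + 4/5·y_{n+1}] ⇒ (1 − 4/5z)y_{n+1} = (1 + 1/5z)y_n
  so R(z) = (1 + 1/5z)/(1 − 4/5z).

Need |R(x)|<1, x<0.
x=-0.69: |R|=0.5554
x=-2: |R|=0.2308
x=-10: |R|=0.1111
x=-100: |R|=0.2346
θ=4/5≥1/2 ⇒ |1+1/5x|<|1−4/5x| ∀x<0 ⇒ stable on all of ℝ⁻.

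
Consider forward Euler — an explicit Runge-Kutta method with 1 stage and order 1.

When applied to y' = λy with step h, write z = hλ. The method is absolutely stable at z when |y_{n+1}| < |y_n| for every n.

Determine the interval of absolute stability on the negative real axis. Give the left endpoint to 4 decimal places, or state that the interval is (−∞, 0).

z∈(-2.0000,0).

On y'=λy, z=hλ:
  order 1, 1-stage ⇒ R(z)=1+z
  (e.g. R(-1.32)=-0.32000, |R|=0.32000)

Boundary: |R(x)|=1, x<0.
x=-1.32: |R|=0.3200
|R(-1.49)|=0.4900 |R(-0.54)|=0.4600 |R(-0.52)|=0.4800
Bisect:
  x_lo=-2.3719 |R|=1.3719  x_hi=-0.3722 |R|=0.6278
  mid=-1.37202 |R|=0.37202 →hi
  mid=-1.87195 |R|=0.87195 →hi
  mid=-2.12191 |R|=1.12191 →lo
  mid=-1.99693 |R|=0.99693 →hi
  mid=-2.05942 |R|=1.05942 →lo
  mid=-2.02818 |R|=1.02818 →lo
  mid=-2.01255 |R|=1.01255 →lo
  ...
  [-2.00011,-1.99998] ⇒ x*=-2.0000
Interval (-2.0000, 0).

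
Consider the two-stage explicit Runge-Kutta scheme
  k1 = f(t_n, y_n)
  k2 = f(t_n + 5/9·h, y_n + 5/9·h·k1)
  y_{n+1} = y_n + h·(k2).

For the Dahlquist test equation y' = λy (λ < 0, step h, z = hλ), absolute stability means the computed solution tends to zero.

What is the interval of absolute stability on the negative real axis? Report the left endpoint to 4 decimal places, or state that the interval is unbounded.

On y'=λy, z=hλ:
  k1=λy_n ⇒ h·k1=z·y_n;  k2=λ(1+5/9z)y_n ⇒ h·k2=z(1+5/9z)y_n
  y_{n+1}/y_n = 1 + z(1+5/9z) = 1 + z + 5/9z²
  Hence R(z) = 1 + z + 5/9z².

Boundary: |R(x)|=1, x<0.
x=-0.52: |R|=0.6302
R=1: x+5/9x²=0 ⇒ x=−9/5=-1.8000; min R=1−1/(4·5/9)=0.5500>−1
Confirm numerically:
  x=-1.172: |R|=0.59110 <1
  x=-1.108: |R|=0.57404 <1
  x=-0.801: |R|=0.55544 <1
  x=-2.258: |R|=1.57454 >1
  x=-2.162: |R|=1.43480 >1
  x=-1.904: |R|=1.11001 >1
So |R|<1 on (-1.8000, 0).

(-1.8000, 0).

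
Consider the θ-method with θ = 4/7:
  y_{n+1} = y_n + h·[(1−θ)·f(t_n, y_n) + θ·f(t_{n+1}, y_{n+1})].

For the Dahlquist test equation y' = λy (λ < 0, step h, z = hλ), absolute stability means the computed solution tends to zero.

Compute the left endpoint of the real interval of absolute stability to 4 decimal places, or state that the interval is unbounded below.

Test eqn y'=λy, z=hλ:
  y_{n+1} = y_n + z·[3/7·y_n + 4/7·y_{n+1}] ⇒ (1 − 4/7z)y_{n+1} = (1 + 3/7z)y_n
  ⇒ R(z) = (1 + 3/7z)/(1 − 4/7z).

Need |R(x)|<1, x<0.
x=-1.52: |R|=0.1865
x=-2: |R|=0.0667
x=-10: |R|=0.4894
x=-100: |R|=0.7199
θ=4/7≥1/2 ⇒ |1+3/7x|<|1−4/7x| ∀x<0 ⇒ stable on all of ℝ⁻.

unbounded; (−∞, 0).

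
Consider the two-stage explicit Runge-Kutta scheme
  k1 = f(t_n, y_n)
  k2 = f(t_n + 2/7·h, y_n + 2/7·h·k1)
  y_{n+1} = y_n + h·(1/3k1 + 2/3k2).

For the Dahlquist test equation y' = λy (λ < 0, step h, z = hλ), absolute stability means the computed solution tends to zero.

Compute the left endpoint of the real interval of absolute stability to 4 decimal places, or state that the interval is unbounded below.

z* = -5.2500.

Set f=λy, z=hλ:
  k1=λy_n ⇒ h·k1=z·y_n;  k2=λ(1+2/7z)y_n ⇒ h·k2=z(1+2/7z)y_n
  y_{n+1}/y_n = 1 + 1/3z + 2/3z(1+2/7z) = 1 + z + 4/21z²
  Hence R(z) = 1 + z + 4/21z².

Find x<0 with |R(x)|<1.
x=-0.57: |R|=0.4919
R=1: x+4/21x²=0 ⇒ x=−21/4=-5.2500; min R=1−1/(4·4/21)=-0.3125>−1
Confirm numerically:
  x=-4.631: |R|=0.45398 <1
  x=-3.301: |R|=0.22546 <1
  x=-2.633: |R|=0.31249 <1
  x=-2.465: |R|=0.30762 <1
  x=-5.674: |R|=1.45824 >1
  x=-5.321: |R|=1.07196 >1
Interval (-5.2500, 0).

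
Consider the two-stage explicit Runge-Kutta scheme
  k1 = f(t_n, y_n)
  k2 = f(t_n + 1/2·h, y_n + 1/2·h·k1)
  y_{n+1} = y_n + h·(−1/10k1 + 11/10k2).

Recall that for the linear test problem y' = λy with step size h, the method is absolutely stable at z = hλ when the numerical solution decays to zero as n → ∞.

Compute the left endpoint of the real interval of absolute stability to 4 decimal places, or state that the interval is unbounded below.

On y'=λy, z=hλ:
  k1=λy_n ⇒ h·k1=z·y_n;  k2=λ(1+1/2z)y_n ⇒ h·k2=z(1+1/2z)y_n
  y_{n+1}/y_n = 1 − 1/10z + 11/10z(1+1/2z) = 1 + z + 11/20z²
  ⇒ R(z) = 1 + z + 11/20z².

Boundary: |R(x)|=1, x<0.
x=-0.65: |R|=0.5824
R=1: x+11/20x²=0 ⇒ x=−20/11=-1.8182; min R=1−1/(4·11/20)=0.5455>−1
Confirm numerically:
  x=-1.691: |R|=0.88171 <1
  x=-1.632: |R|=0.83288 <1
  x=-1.583: |R|=0.79524 <1
  x=-2.071: |R|=1.28797 >1
  x=-2.056: |R|=1.26892 >1
So |R|<1 on (-1.8182, 0).

left endpoint -1.8182.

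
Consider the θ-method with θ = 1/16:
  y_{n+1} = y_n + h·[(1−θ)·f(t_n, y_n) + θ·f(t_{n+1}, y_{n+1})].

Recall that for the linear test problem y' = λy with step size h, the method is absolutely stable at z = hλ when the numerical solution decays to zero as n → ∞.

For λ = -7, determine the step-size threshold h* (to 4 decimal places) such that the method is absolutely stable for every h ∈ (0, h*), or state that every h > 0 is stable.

(-2.2857,0); λ=-7 ⇒ h* = (16/7)/7 = 0.3265.

Set f=λy, z=hλ:
  y_{n+1} = y_n + z·[15/16·y_n + 1/16·y_{n+1}] ⇒ (1 − 1/16z)y_{n+1} = (1 + 15/16z)y_n
  Hence R(z) = (1 + 15/16z)/(1 − 1/16z).

Solve |R(x)|<1 on ℝ⁻.
x=-1.41: |R|=0.2958
R=−1: 1+15/16x = −1+1/16x ⇒ -7/8x=2 ⇒ x=2/(-7/8)=-2.2857
Confirm numerically:
  x=-2.117: |R|=0.86963 <1
  x=-1.638: |R|=0.48588 <1
  x=-1.048: |R|=0.01642 <1
  x=-2.732: |R|=1.33355 >1
  x=-2.535: |R|=1.18829 >1
  x=-2.469: |R|=1.13894 >1
So |R|<1 on (-2.2857, 0).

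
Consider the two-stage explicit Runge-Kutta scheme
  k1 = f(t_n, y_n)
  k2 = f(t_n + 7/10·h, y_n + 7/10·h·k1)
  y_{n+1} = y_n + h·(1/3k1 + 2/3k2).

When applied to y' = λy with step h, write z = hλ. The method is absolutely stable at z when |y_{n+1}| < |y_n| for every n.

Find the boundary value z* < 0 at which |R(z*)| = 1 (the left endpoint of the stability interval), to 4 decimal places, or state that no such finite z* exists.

left endpoint -2.1429.

On y'=λy, z=hλ:
  k1=λy_n ⇒ h·k1=z·y_n;  k2=λ(1+7/10z)y_n ⇒ h·k2=z(1+7/10z)y_n
  y_{n+1}/y_n = 1 + 1/3z + 2/3z(1+7/10z) = 1 + z + 7/15z²
  ⇒ R(z) = 1 + z + 7/15z².

Need |R(x)|<1, x<0.
x=-1.06: |R|=0.4643
R=1: x+7/15x²=0 ⇒ x=−15/7=-2.1429; min R=1−1/(4·7/15)=0.4643>−1
Confirm numerically:
  x=-2.047: |R|=0.90843 <1
  x=-1.664: |R|=0.62815 <1
  x=-1.585: |R|=0.58737 <1
  x=-0.906: |R|=0.47706 <1
  x=-2.563: |R|=1.50252 >1
  x=-2.388: |R|=1.27319 >1
Interval (-2.1429, 0).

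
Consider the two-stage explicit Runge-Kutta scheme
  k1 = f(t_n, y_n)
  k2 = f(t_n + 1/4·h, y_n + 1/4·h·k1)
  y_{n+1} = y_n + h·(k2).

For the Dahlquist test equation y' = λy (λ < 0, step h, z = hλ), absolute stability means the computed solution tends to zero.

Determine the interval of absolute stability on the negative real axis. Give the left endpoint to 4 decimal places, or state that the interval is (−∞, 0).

z∈(-4.0000,0).

Set f=λy, z=hλ:
  k1=λy_n ⇒ h·k1=z·y_n;  k2=λ(1+1/4z)y_n ⇒ h·k2=z(1+1/4z)y_n
  y_{n+1}/y_n = 1 + z(1+1/4z) = 1 + z + 1/4z²
  so R(z) = 1 + z + 1/4z².

Boundary: |R(x)|=1, x<0.
x=-0.71: |R|=0.4160
R=1: x+1/4x²=0 ⇒ x=−4=-4.0000; min R=1−1/(4·1/4)=0.0000>−1
Confirm numerically:
  x=-3.385: |R|=0.47956 <1
  x=-2.709: |R|=0.12567 <1
  x=-2.376: |R|=0.03534 <1
  x=-1.709: |R|=0.02117 <1
  x=-4.475: |R|=1.53141 >1
  x=-4.238: |R|=1.25216 >1
Stable set (-4.0000, 0).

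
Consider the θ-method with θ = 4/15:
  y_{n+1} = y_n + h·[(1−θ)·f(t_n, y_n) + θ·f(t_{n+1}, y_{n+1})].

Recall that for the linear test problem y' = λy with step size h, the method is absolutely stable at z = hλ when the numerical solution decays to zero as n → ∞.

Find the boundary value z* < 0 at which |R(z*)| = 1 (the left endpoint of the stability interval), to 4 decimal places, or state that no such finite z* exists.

left endpoint -4.2857.

Test eqn y'=λy, z=hλ:
  y_{n+1} = y_n + z·[11/15·y_n + 4/15·y_{n+1}] ⇒ (1 − 4/15z)y_{n+1} = (1 + 11/15z)y_n
  so R(z) = (1 + 11/15z)/(1 − 4/15z).

Need |R(x)|<1, x<0.
x=-1.7: |R|=0.1697
R=−1: 1+11/15x = −1+4/15x ⇒ -7/15x=2 ⇒ x=2/(-7/15)=-4.2857
Confirm numerically:
  x=-4.201: |R|=0.98135 <1
  x=-3.138: |R|=0.70841 <1
  x=-2.931: |R|=0.64515 <1
  x=-2.732: |R|=0.58053 <1
  x=-4.813: |R|=1.10776 >1
  x=-4.809: |R|=1.10699 >1
  x=-4.691: |R|=1.08402 >1
Stable set (-4.2857, 0).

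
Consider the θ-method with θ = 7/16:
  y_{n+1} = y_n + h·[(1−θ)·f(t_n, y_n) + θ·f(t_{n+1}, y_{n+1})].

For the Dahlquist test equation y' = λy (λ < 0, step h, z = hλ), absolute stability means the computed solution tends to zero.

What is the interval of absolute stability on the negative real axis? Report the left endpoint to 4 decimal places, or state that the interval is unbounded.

z∈(-16.0000,0).

Test eqn y'=λy, z=hλ:
  y_{n+1} = y_n + z·[9/16·y_n + 7/16·y_{n+1}] ⇒ (1 − 7/16z)y_{n+1} = (1 + 9/16z)y_n
  so R(z) = (1 + 9/16z)/(1 − 7/16z).

Find x<0 with |R(x)|<1.
x=-0.34: |R|=0.7040
R=−1: 1+9/16x = −1+7/16x ⇒ -1/8x=2 ⇒ x=2/(-1/8)=-16.0000
Confirm numerically:
  x=-12.967: |R|=0.94319 <1
  x=-10.955: |R|=0.89114 <1
  x=-8.837: |R|=0.81600 <1
  x=-8.056: |R|=0.78053 <1
  x=-16.505: |R|=1.00768 >1
  x=-16.040: |R|=1.00062 >1
Stable set (-16.0000, 0).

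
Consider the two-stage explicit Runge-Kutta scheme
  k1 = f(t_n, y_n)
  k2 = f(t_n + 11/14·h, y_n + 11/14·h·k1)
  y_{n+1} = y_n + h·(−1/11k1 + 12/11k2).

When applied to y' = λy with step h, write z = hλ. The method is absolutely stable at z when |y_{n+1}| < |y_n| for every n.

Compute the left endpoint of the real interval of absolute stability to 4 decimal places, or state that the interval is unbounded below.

With y'=λy (z=hλ):
  k1=λy_n ⇒ h·k1=z·y_n;  k2=λ(1+11/14z)y_n ⇒ h·k2=z(1+11/14z)y_n
  y_{n+1}/y_n = 1 − 1/11z + 12/11z(1+11/14z) = 1 + z + 6/7z²
  Hence R(z) = 1 + z + 6/7z².

Solve |R(x)|<1 on ℝ⁻.
x=-0.59: |R|=0.7084
R=1: x+6/7x²=0 ⇒ x=−7/6=-1.1667; min R=1−1/(4·6/7)=0.7083>−1
Confirm numerically:
  x=-0.995: |R|=0.85359 <1
  x=-0.947: |R|=0.82169 <1
  x=-0.889: |R|=0.78842 <1
  x=-0.596: |R|=0.70847 <1
  x=-1.497: |R|=1.42386 >1
  x=-1.386: |R|=1.26057 >1
So |R|<1 on (-1.1667, 0).

z* = -1.1667.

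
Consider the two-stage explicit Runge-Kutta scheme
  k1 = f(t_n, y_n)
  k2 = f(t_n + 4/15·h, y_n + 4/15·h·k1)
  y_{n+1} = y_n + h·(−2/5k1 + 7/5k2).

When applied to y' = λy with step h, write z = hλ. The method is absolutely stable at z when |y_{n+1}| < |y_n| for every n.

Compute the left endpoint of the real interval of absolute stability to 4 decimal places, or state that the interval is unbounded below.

On y'=λy, z=hλ:
  k1=λy_n ⇒ h·k1=z·y_n;  k2=λ(1+4/15z)y_n ⇒ h·k2=z(1+4/15z)y_n
  y_{n+1}/y_n = 1 − 2/5z + 7/5z(1+4/15z) = 1 + z + 28/75z²
  ⇒ R(z) = 1 + z + 28/75z².

Boundary: |R(x)|=1, x<0.
x=-0.48: |R|=0.6060
R=1: x+28/75x²=0 ⇒ x=−75/28=-2.6786; min R=1−1/(4·28/75)=0.3304>−1
Confirm numerically:
  x=-2.428: |R|=0.77287 <1
  x=-2.104: |R|=0.54868 <1
  x=-1.901: |R|=0.44815 <1
  x=-1.159: |R|=0.34249 <1
  x=-3.206: |R|=1.63128 >1
  x=-3.165: |R|=1.57476 >1
Stable set (-2.6786, 0).

left endpoint -2.6786.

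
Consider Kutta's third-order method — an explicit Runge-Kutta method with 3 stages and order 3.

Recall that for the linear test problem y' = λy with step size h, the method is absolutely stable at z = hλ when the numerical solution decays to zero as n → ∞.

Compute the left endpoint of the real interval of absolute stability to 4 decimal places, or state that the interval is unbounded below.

On y'=λy, z=hλ:
  order 3, 3-stage ⇒ R(z)=1+z+z^2/2+z^3/6
  (e.g. R(-1.59)=0.00410, |R|=0.00410)

Solve |R(x)|<1 on ℝ⁻.
x=-1.59: |R|=0.0041
|R(-2.58)|=1.1141 |R(-2.56)|=1.0794 |R(-2.44)|=0.8843
Bisect:
  x_lo=-3.1357 |R|=2.3580  x_hi=-0.2652 |R|=0.7668
  mid=-1.70045 |R|=0.07417 →hi
  mid=-2.41806 |R|=0.85096 →hi
  mid=-2.77687 |R|=1.49010 →lo
  mid=-2.59746 |R|=1.14482 →lo
  mid=-2.50776 |R|=0.99183 →hi
  mid=-2.55261 |R|=1.06676 →lo
  mid=-2.53019 |R|=1.02891 →lo
  ...
  [-2.51284,-2.51267] ⇒ x*=-2.5127
Stable set (-2.5127, 0).

z* = -2.5127.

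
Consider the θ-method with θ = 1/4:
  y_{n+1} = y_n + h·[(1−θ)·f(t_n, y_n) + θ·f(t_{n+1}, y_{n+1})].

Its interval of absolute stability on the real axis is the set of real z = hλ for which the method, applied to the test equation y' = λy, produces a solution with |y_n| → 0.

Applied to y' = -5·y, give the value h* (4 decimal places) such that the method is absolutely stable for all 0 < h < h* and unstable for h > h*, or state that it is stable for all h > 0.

Test eqn y'=λy, z=hλ:
  y_{n+1} = y_n + z·[3/4·y_n + 1/4·y_{n+1}] ⇒ (1 − 1/4z)y_{n+1} = (1 + 3/4z)y_n
  ⇒ R(z) = (1 + 3/4z)/(1 − 1/4z).

Boundary: |R(x)|=1, x<0.
x=-0.57: |R|=0.5011
R=−1: 1+3/4x = −1+1/4x ⇒ -1/2x=2 ⇒ x=2/(-1/2)=-4.0000
Confirm numerically:
  x=-3.565: |R|=0.88500 <1
  x=-3.024: |R|=0.72210 <1
  x=-2.980: |R|=0.70774 <1
  x=-2.200: |R|=0.41935 <1
  x=-4.498: |R|=1.11720 >1
  x=-4.497: |R|=1.11698 >1
Interval (-4.0000, 0).

(-4.0000,0); λ=-5 ⇒ h* = (4)/5 = 0.8000.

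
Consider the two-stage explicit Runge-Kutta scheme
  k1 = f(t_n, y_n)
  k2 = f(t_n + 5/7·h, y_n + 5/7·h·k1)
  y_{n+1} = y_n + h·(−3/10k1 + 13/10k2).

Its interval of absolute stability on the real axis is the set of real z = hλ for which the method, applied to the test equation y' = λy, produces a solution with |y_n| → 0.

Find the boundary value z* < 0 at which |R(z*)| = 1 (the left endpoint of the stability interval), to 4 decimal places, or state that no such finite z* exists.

z* = -1.0769.

On y'=λy, z=hλ:
  k1=λy_n ⇒ h·k1=z·y_n;  k2=λ(1+5/7z)y_n ⇒ h·k2=z(1+5/7z)y_n
  y_{n+1}/y_n = 1 − 3/10z + 13/10z(1+5/7z) = 1 + z + 13/14z²
  so R(z) = 1 + z + 13/14z².

Boundary: |R(x)|=1, x<0.
x=-1.69: |R|=1.9621
R=1: x+13/14x²=0 ⇒ x=−14/13=-1.0769; min R=1−1/(4·13/14)=0.7308>−1
Confirm numerically:
  x=-0.865: |R|=0.82978 <1
  x=-0.771: |R|=0.78098 <1
  x=-0.664: |R|=0.74540 <1
  x=-0.643: |R|=0.74092 <1
  x=-1.518: |R|=1.62173 >1
  x=-1.356: |R|=1.35140 >1
  x=-1.348: |R|=1.33931 >1
Interval (-1.0769, 0).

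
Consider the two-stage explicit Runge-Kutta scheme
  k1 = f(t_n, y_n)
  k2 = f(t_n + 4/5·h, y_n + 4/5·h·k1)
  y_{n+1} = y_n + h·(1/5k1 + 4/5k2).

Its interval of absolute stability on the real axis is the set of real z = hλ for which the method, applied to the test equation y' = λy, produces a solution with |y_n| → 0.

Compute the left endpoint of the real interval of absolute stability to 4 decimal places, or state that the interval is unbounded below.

Test eqn y'=λy, z=hλ:
  k1=λy_n ⇒ h·k1=z·y_n;  k2=λ(1+4/5z)y_n ⇒ h·k2=z(1+4/5z)y_n
  y_{n+1}/y_n = 1 + 1/5z + 4/5z(1+4/5z) = 1 + z + 16/25z²
  Hence R(z) = 1 + z + 16/25z².

Boundary: |R(x)|=1, x<0.
x=-1.52: |R|=0.9587
R=1: x+16/25x²=0 ⇒ x=−25/16=-1.5625; min R=1−1/(4·16/25)=0.6094>−1
Confirm numerically:
  x=-1.401: |R|=0.85519 <1
  x=-0.766: |R|=0.60952 <1
  x=-0.647: |R|=0.62091 <1
  x=-1.949: |R|=1.48210 >1
  x=-1.697: |R|=1.14608 >1
So |R|<1 on (-1.5625, 0).

z* = -1.5625.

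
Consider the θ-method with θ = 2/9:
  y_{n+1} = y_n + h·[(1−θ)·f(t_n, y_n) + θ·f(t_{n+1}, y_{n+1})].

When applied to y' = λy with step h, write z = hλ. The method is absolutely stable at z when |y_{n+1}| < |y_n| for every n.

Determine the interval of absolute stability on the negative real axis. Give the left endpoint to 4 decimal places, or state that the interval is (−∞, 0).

(-3.6000, 0).

With y'=λy (z=hλ):
  y_{n+1} = y_n + z·[7/9·y_n + 2/9·y_{n+1}] ⇒ (1 − 2/9z)y_{n+1} = (1 + 7/9z)y_n
  R(z) = (1 + 7/9z)/(1 − 2/9z).

Solve |R(x)|<1 on ℝ⁻.
x=-0.98: |R|=0.1953
R=−1: 1+7/9x = −1+2/9x ⇒ -5/9x=2 ⇒ x=2/(-5/9)=-3.6000
Confirm numerically:
  x=-3.559: |R|=0.98728 <1
  x=-1.527: |R|=0.14012 <1
  x=-1.521: |R|=0.13677 <1
  x=-3.962: |R|=1.10695 >1
  x=-3.792: |R|=1.05789 >1
Interval (-3.6000, 0).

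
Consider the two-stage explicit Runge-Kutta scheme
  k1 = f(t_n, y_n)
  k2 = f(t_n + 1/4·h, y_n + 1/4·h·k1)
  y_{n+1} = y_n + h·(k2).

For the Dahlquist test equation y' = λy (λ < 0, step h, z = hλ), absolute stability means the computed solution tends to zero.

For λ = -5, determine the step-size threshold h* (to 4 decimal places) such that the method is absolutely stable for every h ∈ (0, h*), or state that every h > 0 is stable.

(-4.0000,0); λ=-5 ⇒ h* = (4)/5 = 0.8000.

Set f=λy, z=hλ:
  k1=λy_n ⇒ h·k1=z·y_n;  k2=λ(1+1/4z)y_n ⇒ h·k2=z(1+1/4z)y_n
  y_{n+1}/y_n = 1 + z(1+1/4z) = 1 + z + 1/4z²
  so R(z) = 1 + z + 1/4z².

Find x<0 with |R(x)|<1.
x=-0.39: |R|=0.6480
R=1: x+1/4x²=0 ⇒ x=−4=-4.0000; min R=1−1/(4·1/4)=0.0000>−1
Confirm numerically:
  x=-2.640: |R|=0.10240 <1
  x=-2.264: |R|=0.01742 <1
  x=-2.137: |R|=0.00469 <1
  x=-1.736: |R|=0.01742 <1
  x=-4.537: |R|=1.60909 >1
  x=-4.403: |R|=1.44360 >1
  x=-4.227: |R|=1.23988 >1
So |R|<1 on (-4.0000, 0).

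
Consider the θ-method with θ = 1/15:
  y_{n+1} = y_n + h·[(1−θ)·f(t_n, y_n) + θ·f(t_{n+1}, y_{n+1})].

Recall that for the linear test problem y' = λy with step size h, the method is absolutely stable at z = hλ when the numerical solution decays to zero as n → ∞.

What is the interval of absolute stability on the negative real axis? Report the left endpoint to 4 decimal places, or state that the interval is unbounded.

With y'=λy (z=hλ):
  y_{n+1} = y_n + z·[14/15·y_n + 1/15·y_{n+1}] ⇒ (1 − 1/15z)y_{n+1} = (1 + 14/15z)y_n
  so R(z) = (1 + 14/15z)/(1 − 1/15z).

Need |R(x)|<1, x<0.
x=-0.31: |R|=0.6963
R=−1: 1+14/15x = −1+1/15x ⇒ -13/15x=2 ⇒ x=2/(-13/15)=-2.3077
Confirm numerically:
  x=-1.654: |R|=0.48973 <1
  x=-1.347: |R|=0.23601 <1
  x=-1.230: |R|=0.13678 <1
  x=-2.496: |R|=1.13992 >1
  x=-2.456: |R|=1.11045 >1
Stable set (-2.3077, 0).

(-2.3077, 0).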